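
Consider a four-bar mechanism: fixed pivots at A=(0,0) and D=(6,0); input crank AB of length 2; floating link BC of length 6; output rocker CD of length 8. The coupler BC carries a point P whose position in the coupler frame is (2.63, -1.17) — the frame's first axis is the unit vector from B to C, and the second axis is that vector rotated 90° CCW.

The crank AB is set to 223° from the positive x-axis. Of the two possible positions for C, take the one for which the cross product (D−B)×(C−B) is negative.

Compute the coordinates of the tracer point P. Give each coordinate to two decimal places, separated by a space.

-1.20 -4.23

A=(0,0), D=(6.00,0)
B = A + 2.00·(cos223°, sin223°) = (-1.4627, -1.3640)
|BD| = 7.5863
circle(B,6.00) ∩ circle(D,8.00): a=1.9477, h=5.6751
  candidates: C₊=(-0.5671,4.5688) cross=43.053; C₋=(1.4737,-6.5964) cross=-43.053
  mode - wants cross < 0 → take C=(1.4737,-6.5964) (cross=-43.053)
ex = (C−B)/|BC| = (0.4894,-0.8721); ey = (0.8721,0.4894)
P = B + 2.63·ex + -1.17·ey = (-1.1959,-4.2301)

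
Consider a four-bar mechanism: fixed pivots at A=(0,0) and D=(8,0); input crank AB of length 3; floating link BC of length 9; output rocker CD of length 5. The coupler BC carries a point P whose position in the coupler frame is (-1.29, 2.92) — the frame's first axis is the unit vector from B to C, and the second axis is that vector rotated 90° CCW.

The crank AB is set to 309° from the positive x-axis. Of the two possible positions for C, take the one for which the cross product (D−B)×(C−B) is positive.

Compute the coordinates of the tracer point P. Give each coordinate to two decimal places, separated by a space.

A=(0,0), D=(8.00,0)
B = A + 3.00·(cos309°, sin309°) = (1.8880, -2.3314)
|BD| = 6.5416
circle(B,9.00) ∩ circle(D,5.00): a=7.5511, h=4.8970
  candidates: C₊=(7.1979,4.9352) cross=32.034; C₋=(10.6885,-4.2157) cross=-32.034
  mode + wants cross > 0 → take C=(7.1979,4.9352) (cross=32.034)
ex = (C−B)/|BC| = (0.5900,0.8074); ey = (-0.8074,0.5900)
P = B + -1.29·ex + 2.92·ey = (-1.2308,-1.6502)

-1.23 -1.65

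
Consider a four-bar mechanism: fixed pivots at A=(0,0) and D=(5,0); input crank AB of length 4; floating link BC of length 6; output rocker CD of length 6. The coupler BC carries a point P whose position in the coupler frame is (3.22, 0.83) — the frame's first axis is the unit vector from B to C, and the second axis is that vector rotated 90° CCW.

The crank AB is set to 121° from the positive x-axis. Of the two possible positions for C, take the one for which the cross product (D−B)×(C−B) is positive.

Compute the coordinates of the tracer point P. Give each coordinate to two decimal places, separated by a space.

A=(0,0), D=(5.00,0)
B = A + 4.00·(cos121°, sin121°) = (-2.0602, 3.4287)
|BD| = 7.8487
circle(B,6.00) ∩ circle(D,6.00): a=3.9243, h=4.5387
  candidates: C₊=(3.4526,5.7970) cross=35.623; C₋=(-0.5128,-2.3684) cross=-35.623
  mode + wants cross > 0 → take C=(3.4526,5.7970) (cross=35.623)
ex = (C−B)/|BC| = (0.9188,0.3947); ey = (-0.3947,0.9188)
P = B + 3.22·ex + 0.83·ey = (0.5708,5.4623)

0.57 5.46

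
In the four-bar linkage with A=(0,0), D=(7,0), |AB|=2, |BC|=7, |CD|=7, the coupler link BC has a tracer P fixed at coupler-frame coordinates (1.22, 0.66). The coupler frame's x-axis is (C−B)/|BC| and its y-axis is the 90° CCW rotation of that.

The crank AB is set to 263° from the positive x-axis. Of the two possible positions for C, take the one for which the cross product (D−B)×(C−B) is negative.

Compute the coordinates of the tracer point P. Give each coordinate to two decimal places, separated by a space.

A=(0,0), D=(7.00,0)
B = A + 2.00·(cos263°, sin263°) = (-0.2437, -1.9851)
|BD| = 7.5108
circle(B,7.00) ∩ circle(D,7.00): a=3.7554, h=5.9074
  candidates: C₊=(1.8168,4.7048) cross=44.369; C₋=(4.9394,-6.6898) cross=-44.369
  mode - wants cross < 0 → take C=(4.9394,-6.6898) (cross=-44.369)
ex = (C−B)/|BC| = (0.7405,-0.6721); ey = (0.6721,0.7405)
P = B + 1.22·ex + 0.66·ey = (1.1032,-2.3164)

1.10 -2.32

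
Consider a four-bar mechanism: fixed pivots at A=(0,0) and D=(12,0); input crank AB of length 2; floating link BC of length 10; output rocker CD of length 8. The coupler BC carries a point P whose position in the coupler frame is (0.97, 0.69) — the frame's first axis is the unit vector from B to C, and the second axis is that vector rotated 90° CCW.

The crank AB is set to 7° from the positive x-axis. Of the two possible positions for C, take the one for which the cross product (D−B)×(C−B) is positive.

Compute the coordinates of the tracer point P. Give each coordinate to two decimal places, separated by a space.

A=(0,0), D=(12.00,0)
B = A + 2.00·(cos7°, sin7°) = (1.9851, 0.2437)
|BD| = 10.0179
circle(B,10.00) ∩ circle(D,8.00): a=6.8057, h=7.3268
  candidates: C₊=(8.9671,7.4028) cross=73.399; C₋=(8.6105,-7.2465) cross=-73.399
  mode + wants cross > 0 → take C=(8.9671,7.4028) (cross=73.399)
ex = (C−B)/|BC| = (0.6982,0.7159); ey = (-0.7159,0.6982)
P = B + 0.97·ex + 0.69·ey = (2.1684,1.4199)

2.17 1.42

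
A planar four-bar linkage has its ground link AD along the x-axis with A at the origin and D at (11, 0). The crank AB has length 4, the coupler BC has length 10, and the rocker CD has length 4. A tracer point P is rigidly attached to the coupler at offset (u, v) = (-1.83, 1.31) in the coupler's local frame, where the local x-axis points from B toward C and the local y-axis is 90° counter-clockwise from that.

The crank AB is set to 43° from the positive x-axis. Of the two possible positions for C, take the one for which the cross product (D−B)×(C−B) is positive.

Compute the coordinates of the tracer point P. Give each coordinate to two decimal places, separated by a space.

A=(0,0), D=(11.00,0)
B = A + 4.00·(cos43°, sin43°) = (2.9254, 2.7280)
|BD| = 8.5230
circle(B,10.00) ∩ circle(D,4.00): a=9.1893, h=3.9441
  candidates: C₊=(12.8937,3.5233) cross=33.615; C₋=(10.3689,-3.9499) cross=-33.615
  mode + wants cross > 0 → take C=(12.8937,3.5233) (cross=33.615)
ex = (C−B)/|BC| = (0.9968,0.0795); ey = (-0.0795,0.9968)
P = B + -1.83·ex + 1.31·ey = (0.9970,3.8883)

1.00 3.89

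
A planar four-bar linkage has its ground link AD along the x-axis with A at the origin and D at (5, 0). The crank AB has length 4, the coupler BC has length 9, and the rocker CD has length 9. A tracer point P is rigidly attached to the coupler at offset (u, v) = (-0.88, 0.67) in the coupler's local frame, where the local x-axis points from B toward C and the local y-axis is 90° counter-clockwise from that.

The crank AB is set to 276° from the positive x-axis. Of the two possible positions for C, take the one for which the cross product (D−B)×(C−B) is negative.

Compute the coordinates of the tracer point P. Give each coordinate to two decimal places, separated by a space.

A=(0,0), D=(5.00,0)
B = A + 4.00·(cos276°, sin276°) = (0.4181, -3.9781)
|BD| = 6.0679
circle(B,9.00) ∩ circle(D,9.00): a=3.0339, h=8.4732
  candidates: C₊=(-2.8460,4.4091) cross=51.414; C₋=(8.2641,-8.3872) cross=-51.414
  mode - wants cross < 0 → take C=(8.2641,-8.3872) (cross=-51.414)
ex = (C−B)/|BC| = (0.8718,-0.4899); ey = (0.4899,0.8718)
P = B + -0.88·ex + 0.67·ey = (-0.0208,-2.9629)

-0.02 -2.96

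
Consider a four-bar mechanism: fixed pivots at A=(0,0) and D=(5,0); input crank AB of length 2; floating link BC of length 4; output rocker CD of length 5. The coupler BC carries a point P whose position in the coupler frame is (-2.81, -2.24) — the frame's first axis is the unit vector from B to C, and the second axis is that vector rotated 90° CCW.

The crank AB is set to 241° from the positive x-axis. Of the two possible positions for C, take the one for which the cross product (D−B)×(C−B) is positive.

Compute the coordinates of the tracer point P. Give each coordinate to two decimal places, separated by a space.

A=(0,0), D=(5.00,0)
B = A + 2.00·(cos241°, sin241°) = (-0.9696, -1.7492)
|BD| = 6.2206
circle(B,4.00) ∩ circle(D,5.00): a=2.3869, h=3.2098
  candidates: C₊=(0.4184,2.0022) cross=19.967; C₋=(2.2236,-4.1583) cross=-19.967
  mode + wants cross > 0 → take C=(0.4184,2.0022) (cross=19.967)
ex = (C−B)/|BC| = (0.3470,0.9379); ey = (-0.9379,0.3470)
P = B + -2.81·ex + -2.24·ey = (0.1561,-5.1619)

0.16 -5.16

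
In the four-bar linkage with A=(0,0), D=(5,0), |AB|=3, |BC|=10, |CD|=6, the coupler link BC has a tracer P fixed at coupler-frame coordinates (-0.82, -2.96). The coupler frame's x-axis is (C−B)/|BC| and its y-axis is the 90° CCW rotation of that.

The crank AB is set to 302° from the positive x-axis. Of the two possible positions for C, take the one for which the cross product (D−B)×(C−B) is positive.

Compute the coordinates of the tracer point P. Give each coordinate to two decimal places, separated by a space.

A=(0,0), D=(5.00,0)
B = A + 3.00·(cos302°, sin302°) = (1.5898, -2.5441)
|BD| = 4.2547
circle(B,10.00) ∩ circle(D,6.00): a=9.6485, h=2.6282
  candidates: C₊=(7.7517,5.3318) cross=11.182; C₋=(10.8948,1.1187) cross=-11.182
  mode + wants cross > 0 → take C=(7.7517,5.3318) (cross=11.182)
ex = (C−B)/|BC| = (0.6162,0.7876); ey = (-0.7876,0.6162)
P = B + -0.82·ex + -2.96·ey = (3.4158,-5.0139)

3.42 -5.01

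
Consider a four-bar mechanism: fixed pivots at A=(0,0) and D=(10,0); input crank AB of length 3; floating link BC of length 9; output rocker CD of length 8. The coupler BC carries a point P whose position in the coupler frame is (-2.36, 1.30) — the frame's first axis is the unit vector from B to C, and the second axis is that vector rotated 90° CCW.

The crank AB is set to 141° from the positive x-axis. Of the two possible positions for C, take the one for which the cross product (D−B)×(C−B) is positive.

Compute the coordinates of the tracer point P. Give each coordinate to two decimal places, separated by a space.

A=(0,0), D=(10.00,0)
B = A + 3.00·(cos141°, sin141°) = (-2.3314, 1.8880)
|BD| = 12.4751
circle(B,9.00) ∩ circle(D,8.00): a=6.9189, h=5.7557
  candidates: C₊=(5.3789,6.5303) cross=71.804; C₋=(3.6367,-4.8486) cross=-71.804
  mode + wants cross > 0 → take C=(5.3789,6.5303) (cross=71.804)
ex = (C−B)/|BC| = (0.8567,0.5158); ey = (-0.5158,0.8567)
P = B + -2.36·ex + 1.30·ey = (-5.0238,1.7843)

-5.02 1.78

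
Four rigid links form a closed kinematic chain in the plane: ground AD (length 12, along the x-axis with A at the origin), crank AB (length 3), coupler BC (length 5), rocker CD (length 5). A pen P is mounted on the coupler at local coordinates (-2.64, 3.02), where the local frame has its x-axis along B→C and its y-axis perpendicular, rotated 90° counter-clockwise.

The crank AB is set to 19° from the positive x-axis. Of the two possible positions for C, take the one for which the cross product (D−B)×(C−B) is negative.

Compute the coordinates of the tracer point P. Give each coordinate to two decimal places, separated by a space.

A=(0,0), D=(12.00,0)
B = A + 3.00·(cos19°, sin19°) = (2.8366, 0.9767)
|BD| = 9.2153
circle(B,5.00) ∩ circle(D,5.00): a=4.6077, h=1.9415
  candidates: C₊=(7.6240,2.4189) cross=17.891; C₋=(7.2125,-1.4422) cross=-17.891
  mode - wants cross < 0 → take C=(7.2125,-1.4422) (cross=-17.891)
ex = (C−B)/|BC| = (0.8752,-0.4838); ey = (0.4838,0.8752)
P = B + -2.64·ex + 3.02·ey = (1.9871,4.8970)

1.99 4.90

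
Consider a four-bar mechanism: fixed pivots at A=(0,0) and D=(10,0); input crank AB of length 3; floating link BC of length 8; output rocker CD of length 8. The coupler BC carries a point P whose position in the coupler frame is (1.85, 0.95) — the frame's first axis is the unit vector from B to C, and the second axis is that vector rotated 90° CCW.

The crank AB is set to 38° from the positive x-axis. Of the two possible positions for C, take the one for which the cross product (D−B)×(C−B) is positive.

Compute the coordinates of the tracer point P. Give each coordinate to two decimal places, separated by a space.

2.93 3.85

A=(0,0), D=(10.00,0)
B = A + 3.00·(cos38°, sin38°) = (2.3640, 1.8470)
|BD| = 7.8562
circle(B,8.00) ∩ circle(D,8.00): a=3.9281, h=6.9692
  candidates: C₊=(7.8205,7.6974) cross=54.751; C₋=(4.5436,-5.8504) cross=-54.751
  mode + wants cross > 0 → take C=(7.8205,7.6974) (cross=54.751)
ex = (C−B)/|BC| = (0.6821,0.7313); ey = (-0.7313,0.6821)
P = B + 1.85·ex + 0.95·ey = (2.9311,3.8478)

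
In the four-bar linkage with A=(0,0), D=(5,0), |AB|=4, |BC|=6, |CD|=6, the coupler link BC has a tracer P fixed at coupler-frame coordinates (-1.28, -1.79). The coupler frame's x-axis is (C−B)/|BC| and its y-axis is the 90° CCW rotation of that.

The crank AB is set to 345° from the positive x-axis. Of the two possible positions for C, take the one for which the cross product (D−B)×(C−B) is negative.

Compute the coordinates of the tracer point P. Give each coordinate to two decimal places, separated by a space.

A=(0,0), D=(5.00,0)
B = A + 4.00·(cos345°, sin345°) = (3.8637, -1.0353)
|BD| = 1.5372
circle(B,6.00) ∩ circle(D,6.00): a=0.7686, h=5.9506
  candidates: C₊=(0.4242,3.8810) cross=9.147; C₋=(8.4395,-4.9163) cross=-9.147
  mode - wants cross < 0 → take C=(8.4395,-4.9163) (cross=-9.147)
ex = (C−B)/|BC| = (0.7626,-0.6468); ey = (0.6468,0.7626)
P = B + -1.28·ex + -1.79·ey = (1.7297,-1.5724)

1.73 -1.57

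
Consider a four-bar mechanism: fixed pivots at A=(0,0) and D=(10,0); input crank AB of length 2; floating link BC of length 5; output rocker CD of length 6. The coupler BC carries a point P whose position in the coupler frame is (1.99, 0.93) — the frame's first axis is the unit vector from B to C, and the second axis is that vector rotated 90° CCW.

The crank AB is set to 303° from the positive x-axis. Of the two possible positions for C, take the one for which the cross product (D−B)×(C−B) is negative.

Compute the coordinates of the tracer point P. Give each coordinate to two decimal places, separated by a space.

3.28 -1.77

A=(0,0), D=(10.00,0)
B = A + 2.00·(cos303°, sin303°) = (1.0893, -1.6773)
|BD| = 9.0672
circle(B,5.00) ∩ circle(D,6.00): a=3.9270, h=3.0949
  candidates: C₊=(4.3760,2.0906) cross=28.062; C₋=(5.5211,-3.9924) cross=-28.062
  mode - wants cross < 0 → take C=(5.5211,-3.9924) (cross=-28.062)
ex = (C−B)/|BC| = (0.8864,-0.4630); ey = (0.4630,0.8864)
P = B + 1.99·ex + 0.93·ey = (3.2837,-1.7744)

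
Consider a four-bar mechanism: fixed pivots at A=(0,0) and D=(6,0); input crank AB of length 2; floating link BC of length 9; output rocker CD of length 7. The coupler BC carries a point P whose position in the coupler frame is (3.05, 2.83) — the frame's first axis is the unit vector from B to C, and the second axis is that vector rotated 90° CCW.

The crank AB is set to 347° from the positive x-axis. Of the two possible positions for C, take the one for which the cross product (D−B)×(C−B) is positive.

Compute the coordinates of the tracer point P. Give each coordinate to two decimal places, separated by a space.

1.39 3.67

A=(0,0), D=(6.00,0)
B = A + 2.00·(cos347°, sin347°) = (1.9487, -0.4499)
|BD| = 4.0762
circle(B,9.00) ∩ circle(D,7.00): a=5.9633, h=6.7408
  candidates: C₊=(7.1316,6.9079) cross=27.477; C₋=(8.6197,-6.4913) cross=-27.477
  mode + wants cross > 0 → take C=(7.1316,6.9079) (cross=27.477)
ex = (C−B)/|BC| = (0.5759,0.8175); ey = (-0.8175,0.5759)
P = B + 3.05·ex + 2.83·ey = (1.3915,3.6733)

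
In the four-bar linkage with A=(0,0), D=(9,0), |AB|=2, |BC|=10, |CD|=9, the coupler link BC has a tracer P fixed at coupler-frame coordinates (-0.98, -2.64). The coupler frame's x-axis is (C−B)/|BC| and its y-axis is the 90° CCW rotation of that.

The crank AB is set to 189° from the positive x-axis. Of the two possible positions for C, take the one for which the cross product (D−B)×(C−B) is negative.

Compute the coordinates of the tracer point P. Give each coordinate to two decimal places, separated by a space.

A=(0,0), D=(9.00,0)
B = A + 2.00·(cos189°, sin189°) = (-1.9754, -0.3129)
|BD| = 10.9798
circle(B,10.00) ∩ circle(D,9.00): a=6.3551, h=7.7209
  candidates: C₊=(4.1572,7.5860) cross=84.774; C₋=(4.5972,-7.8495) cross=-84.774
  mode - wants cross < 0 → take C=(4.5972,-7.8495) (cross=-84.774)
ex = (C−B)/|BC| = (0.6573,-0.7537); ey = (0.7537,0.6573)
P = B + -0.98·ex + -2.64·ey = (-4.6092,-1.3094)

-4.61 -1.31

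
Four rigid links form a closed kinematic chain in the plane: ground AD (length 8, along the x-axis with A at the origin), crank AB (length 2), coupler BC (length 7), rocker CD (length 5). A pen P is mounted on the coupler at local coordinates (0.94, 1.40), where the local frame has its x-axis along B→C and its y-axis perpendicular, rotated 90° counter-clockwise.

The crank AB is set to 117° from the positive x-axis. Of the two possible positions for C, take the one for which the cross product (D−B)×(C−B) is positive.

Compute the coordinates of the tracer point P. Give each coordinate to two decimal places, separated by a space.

-0.56 3.43

A=(0,0), D=(8.00,0)
B = A + 2.00·(cos117°, sin117°) = (-0.9080, 1.7820)
|BD| = 9.0845
circle(B,7.00) ∩ circle(D,5.00): a=5.8632, h=3.8240
  candidates: C₊=(5.5914,4.3816) cross=34.739; C₋=(4.0912,-3.1178) cross=-34.739
  mode + wants cross > 0 → take C=(5.5914,4.3816) (cross=34.739)
ex = (C−B)/|BC| = (0.9285,0.3714); ey = (-0.3714,0.9285)
P = B + 0.94·ex + 1.40·ey = (-0.5551,3.4310)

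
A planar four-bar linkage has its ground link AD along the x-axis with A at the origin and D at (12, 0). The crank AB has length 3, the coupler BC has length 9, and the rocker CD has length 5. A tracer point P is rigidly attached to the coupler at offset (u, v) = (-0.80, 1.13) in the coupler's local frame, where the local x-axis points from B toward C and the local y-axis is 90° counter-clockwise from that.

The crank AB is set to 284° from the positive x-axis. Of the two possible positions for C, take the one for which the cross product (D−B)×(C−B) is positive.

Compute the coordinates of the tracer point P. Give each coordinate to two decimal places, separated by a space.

A=(0,0), D=(12.00,0)
B = A + 3.00·(cos284°, sin284°) = (0.7258, -2.9109)
|BD| = 11.6440
circle(B,9.00) ∩ circle(D,5.00): a=8.2267, h=3.6499
  candidates: C₊=(7.7788,2.6798) cross=42.500; C₋=(9.6037,-4.3883) cross=-42.500
  mode + wants cross > 0 → take C=(7.7788,2.6798) (cross=42.500)
ex = (C−B)/|BC| = (0.7837,0.6212); ey = (-0.6212,0.7837)
P = B + -0.80·ex + 1.13·ey = (-0.6031,-2.5223)

-0.60 -2.52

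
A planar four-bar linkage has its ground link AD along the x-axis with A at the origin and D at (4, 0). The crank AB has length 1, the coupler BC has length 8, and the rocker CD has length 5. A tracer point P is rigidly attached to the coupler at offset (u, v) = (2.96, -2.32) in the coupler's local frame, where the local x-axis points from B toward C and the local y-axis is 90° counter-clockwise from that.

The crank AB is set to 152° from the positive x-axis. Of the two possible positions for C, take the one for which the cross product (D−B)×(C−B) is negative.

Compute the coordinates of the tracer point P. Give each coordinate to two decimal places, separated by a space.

-0.24 -3.24

A=(0,0), D=(4.00,0)
B = A + 1.00·(cos152°, sin152°) = (-0.8829, 0.4695)
|BD| = 4.9055
circle(B,8.00) ∩ circle(D,5.00): a=6.4279, h=4.7626
  candidates: C₊=(5.9712,4.5950) cross=23.363; C₋=(5.0596,-4.8864) cross=-23.363
  mode - wants cross < 0 → take C=(5.0596,-4.8864) (cross=-23.363)
ex = (C−B)/|BC| = (0.7428,-0.6695); ey = (0.6695,0.7428)
P = B + 2.96·ex + -2.32·ey = (-0.2374,-3.2356)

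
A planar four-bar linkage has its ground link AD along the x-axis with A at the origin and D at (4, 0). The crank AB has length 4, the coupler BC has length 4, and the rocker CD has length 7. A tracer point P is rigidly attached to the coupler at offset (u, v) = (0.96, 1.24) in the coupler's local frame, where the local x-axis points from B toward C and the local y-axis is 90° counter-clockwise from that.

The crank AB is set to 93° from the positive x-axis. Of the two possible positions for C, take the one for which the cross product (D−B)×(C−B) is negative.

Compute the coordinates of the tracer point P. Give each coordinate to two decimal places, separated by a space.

0.05 2.45

A=(0,0), D=(4.00,0)
B = A + 4.00·(cos93°, sin93°) = (-0.2093, 3.9945)
|BD| = 5.8030
circle(B,4.00) ∩ circle(D,7.00): a=0.0581, h=3.9996
  candidates: C₊=(2.5860,6.8557) cross=23.210; C₋=(-2.9203,1.0533) cross=-23.210
  mode - wants cross < 0 → take C=(-2.9203,1.0533) (cross=-23.210)
ex = (C−B)/|BC| = (-0.6777,-0.7353); ey = (0.7353,-0.6777)
P = B + 0.96·ex + 1.24·ey = (0.0518,2.4482)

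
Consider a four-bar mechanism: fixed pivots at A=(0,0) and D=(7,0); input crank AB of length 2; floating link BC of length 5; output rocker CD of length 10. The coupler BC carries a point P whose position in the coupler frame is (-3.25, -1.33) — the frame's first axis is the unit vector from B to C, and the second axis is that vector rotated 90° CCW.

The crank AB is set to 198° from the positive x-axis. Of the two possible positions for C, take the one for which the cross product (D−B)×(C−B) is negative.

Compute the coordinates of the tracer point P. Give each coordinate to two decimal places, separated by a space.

-3.62 2.45

A=(0,0), D=(7.00,0)
B = A + 2.00·(cos198°, sin198°) = (-1.9021, -0.6180)
|BD| = 8.9235
circle(B,5.00) ∩ circle(D,10.00): a=0.2594, h=4.9933
  candidates: C₊=(-1.9892,4.3812) cross=44.558; C₋=(-1.2975,-5.5813) cross=-44.558
  mode - wants cross < 0 → take C=(-1.2975,-5.5813) (cross=-44.558)
ex = (C−B)/|BC| = (0.1209,-0.9927); ey = (0.9927,0.1209)
P = B + -3.25·ex + -1.33·ey = (-3.6153,2.4473)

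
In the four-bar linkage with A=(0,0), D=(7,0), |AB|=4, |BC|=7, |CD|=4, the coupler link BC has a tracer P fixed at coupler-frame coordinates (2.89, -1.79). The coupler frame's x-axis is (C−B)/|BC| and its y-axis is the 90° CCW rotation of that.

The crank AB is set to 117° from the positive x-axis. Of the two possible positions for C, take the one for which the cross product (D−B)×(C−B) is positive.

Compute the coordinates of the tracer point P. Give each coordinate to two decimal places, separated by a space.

1.07 1.77

A=(0,0), D=(7.00,0)
B = A + 4.00·(cos117°, sin117°) = (-1.8160, 3.5640)
|BD| = 9.5091
circle(B,7.00) ∩ circle(D,4.00): a=6.4897, h=2.6236
  candidates: C₊=(5.1840,3.5640) cross=24.948; C₋=(3.2174,-1.3007) cross=-24.948
  mode + wants cross > 0 → take C=(5.1840,3.5640) (cross=24.948)
ex = (C−B)/|BC| = (1.0000,-0.0000); ey = (0.0000,1.0000)
P = B + 2.89·ex + -1.79·ey = (1.0740,1.7740)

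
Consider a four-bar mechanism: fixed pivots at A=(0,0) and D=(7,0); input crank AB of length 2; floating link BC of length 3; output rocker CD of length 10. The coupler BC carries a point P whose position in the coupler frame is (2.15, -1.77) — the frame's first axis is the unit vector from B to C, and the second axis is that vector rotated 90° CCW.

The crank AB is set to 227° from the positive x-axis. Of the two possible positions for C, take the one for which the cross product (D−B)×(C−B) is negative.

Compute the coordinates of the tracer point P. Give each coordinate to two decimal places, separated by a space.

A=(0,0), D=(7.00,0)
B = A + 2.00·(cos227°, sin227°) = (-1.3640, -1.4627)
|BD| = 8.4909
circle(B,3.00) ∩ circle(D,10.00): a=-1.1132, h=2.7858
  candidates: C₊=(-2.9405,1.0897) cross=23.654; C₋=(-1.9806,-4.3986) cross=-23.654
  mode - wants cross < 0 → take C=(-1.9806,-4.3986) (cross=-23.654)
ex = (C−B)/|BC| = (-0.2055,-0.9786); ey = (0.9786,-0.2055)
P = B + 2.15·ex + -1.77·ey = (-3.5381,-3.2030)

-3.54 -3.20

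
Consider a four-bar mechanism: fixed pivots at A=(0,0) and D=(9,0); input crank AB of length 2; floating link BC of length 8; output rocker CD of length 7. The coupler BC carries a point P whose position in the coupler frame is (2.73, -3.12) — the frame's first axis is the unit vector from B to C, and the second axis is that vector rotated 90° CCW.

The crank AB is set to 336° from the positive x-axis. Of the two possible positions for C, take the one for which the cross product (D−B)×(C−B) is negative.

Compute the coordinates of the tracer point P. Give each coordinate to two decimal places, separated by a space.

1.33 -4.93

A=(0,0), D=(9.00,0)
B = A + 2.00·(cos336°, sin336°) = (1.8271, -0.8135)
|BD| = 7.2189
circle(B,8.00) ∩ circle(D,7.00): a=4.6484, h=6.5110
  candidates: C₊=(5.7122,6.1798) cross=47.002; C₋=(7.1796,-6.7591) cross=-47.002
  mode - wants cross < 0 → take C=(7.1796,-6.7591) (cross=-47.002)
ex = (C−B)/|BC| = (0.6691,-0.7432); ey = (0.7432,0.6691)
P = B + 2.73·ex + -3.12·ey = (1.3348,-4.9299)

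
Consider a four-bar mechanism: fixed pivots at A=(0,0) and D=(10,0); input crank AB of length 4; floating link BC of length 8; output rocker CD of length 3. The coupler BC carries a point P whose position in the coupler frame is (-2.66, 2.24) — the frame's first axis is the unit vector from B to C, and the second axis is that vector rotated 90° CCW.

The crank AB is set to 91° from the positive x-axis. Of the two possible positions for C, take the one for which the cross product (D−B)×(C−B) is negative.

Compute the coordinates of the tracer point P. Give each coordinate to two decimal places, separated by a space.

A=(0,0), D=(10.00,0)
B = A + 4.00·(cos91°, sin91°) = (-0.0698, 3.9994)
|BD| = 10.8350
circle(B,8.00) ∩ circle(D,3.00): a=7.9556, h=0.8421
  candidates: C₊=(7.6348,1.8454) cross=9.124; C₋=(7.0131,0.2802) cross=-9.124
  mode - wants cross < 0 → take C=(7.0131,0.2802) (cross=-9.124)
ex = (C−B)/|BC| = (0.8854,-0.4649); ey = (0.4649,0.8854)
P = B + -2.66·ex + 2.24·ey = (-1.3835,7.2192)

-1.38 7.22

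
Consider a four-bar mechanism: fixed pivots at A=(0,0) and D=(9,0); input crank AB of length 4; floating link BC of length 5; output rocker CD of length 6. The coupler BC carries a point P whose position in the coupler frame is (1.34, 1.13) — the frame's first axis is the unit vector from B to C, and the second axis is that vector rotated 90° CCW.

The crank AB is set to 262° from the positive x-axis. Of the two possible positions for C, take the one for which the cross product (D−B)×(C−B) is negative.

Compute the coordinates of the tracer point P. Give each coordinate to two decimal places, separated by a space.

0.77 -2.82

A=(0,0), D=(9.00,0)
B = A + 4.00·(cos262°, sin262°) = (-0.5567, -3.9611)
|BD| = 10.3451
circle(B,5.00) ∩ circle(D,6.00): a=4.6409, h=1.8607
  candidates: C₊=(3.0181,-0.4652) cross=19.249; C₋=(4.4430,-3.9030) cross=-19.249
  mode - wants cross < 0 → take C=(4.4430,-3.9030) (cross=-19.249)
ex = (C−B)/|BC| = (0.9999,0.0116); ey = (-0.0116,0.9999)
P = B + 1.34·ex + 1.13·ey = (0.7701,-2.8156)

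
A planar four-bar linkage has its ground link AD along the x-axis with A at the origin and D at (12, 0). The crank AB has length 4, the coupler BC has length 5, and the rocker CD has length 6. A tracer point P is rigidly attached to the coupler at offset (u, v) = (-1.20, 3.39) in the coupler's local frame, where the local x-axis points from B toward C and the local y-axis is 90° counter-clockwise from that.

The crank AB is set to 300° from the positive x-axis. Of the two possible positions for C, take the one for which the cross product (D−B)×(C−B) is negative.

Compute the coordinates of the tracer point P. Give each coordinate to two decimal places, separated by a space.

0.70 -0.11

A=(0,0), D=(12.00,0)
B = A + 4.00·(cos300°, sin300°) = (2.0000, -3.4641)
|BD| = 10.5830
circle(B,5.00) ∩ circle(D,6.00): a=4.7718, h=1.4933
  candidates: C₊=(6.0201,-0.4911) cross=15.803; C₋=(6.9977,-3.3132) cross=-15.803
  mode - wants cross < 0 → take C=(6.9977,-3.3132) (cross=-15.803)
ex = (C−B)/|BC| = (0.9995,0.0302); ey = (-0.0302,0.9995)
P = B + -1.20·ex + 3.39·ey = (0.6982,-0.1119)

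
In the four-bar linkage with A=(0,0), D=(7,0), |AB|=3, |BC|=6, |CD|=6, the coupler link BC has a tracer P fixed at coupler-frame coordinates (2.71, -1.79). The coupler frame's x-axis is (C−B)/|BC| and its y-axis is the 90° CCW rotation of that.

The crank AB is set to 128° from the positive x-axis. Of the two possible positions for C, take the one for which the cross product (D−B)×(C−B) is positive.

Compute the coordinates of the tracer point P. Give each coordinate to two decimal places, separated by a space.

1.37 1.90

A=(0,0), D=(7.00,0)
B = A + 3.00·(cos128°, sin128°) = (-1.8470, 2.3640)
|BD| = 9.1574
circle(B,6.00) ∩ circle(D,6.00): a=4.5787, h=3.8776
  candidates: C₊=(3.5775,4.9282) cross=35.508; C₋=(1.5755,-2.5641) cross=-35.508
  mode + wants cross > 0 → take C=(3.5775,4.9282) (cross=35.508)
ex = (C−B)/|BC| = (0.9041,0.4274); ey = (-0.4274,0.9041)
P = B + 2.71·ex + -1.79·ey = (1.3680,1.9038)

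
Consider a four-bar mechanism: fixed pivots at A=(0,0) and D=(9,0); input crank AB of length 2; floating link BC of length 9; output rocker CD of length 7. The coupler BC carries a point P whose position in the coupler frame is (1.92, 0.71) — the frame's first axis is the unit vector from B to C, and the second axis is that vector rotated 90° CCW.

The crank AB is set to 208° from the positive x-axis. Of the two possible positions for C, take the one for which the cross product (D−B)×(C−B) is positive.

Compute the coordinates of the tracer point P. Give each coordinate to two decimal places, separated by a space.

-0.91 0.92

A=(0,0), D=(9.00,0)
B = A + 2.00·(cos208°, sin208°) = (-1.7659, -0.9389)
|BD| = 10.8068
circle(B,9.00) ∩ circle(D,7.00): a=6.8839, h=5.7975
  candidates: C₊=(4.5883,5.4348) cross=62.653; C₋=(5.5957,-6.1164) cross=-62.653
  mode + wants cross > 0 → take C=(4.5883,5.4348) (cross=62.653)
ex = (C−B)/|BC| = (0.7060,0.7082); ey = (-0.7082,0.7060)
P = B + 1.92·ex + 0.71·ey = (-0.9132,0.9221)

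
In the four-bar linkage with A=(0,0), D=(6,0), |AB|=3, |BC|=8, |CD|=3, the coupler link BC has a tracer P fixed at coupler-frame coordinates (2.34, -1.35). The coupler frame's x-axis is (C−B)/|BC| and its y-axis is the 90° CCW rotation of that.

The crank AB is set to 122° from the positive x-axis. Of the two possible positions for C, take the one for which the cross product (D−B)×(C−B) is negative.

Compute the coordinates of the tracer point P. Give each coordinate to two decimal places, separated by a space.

A=(0,0), D=(6.00,0)
B = A + 3.00·(cos122°, sin122°) = (-1.5898, 2.5441)
|BD| = 8.0048
circle(B,8.00) ∩ circle(D,3.00): a=7.4378, h=2.9459
  candidates: C₊=(6.3987,2.9734) cross=23.582; C₋=(4.5261,-2.6130) cross=-23.582
  mode - wants cross < 0 → take C=(4.5261,-2.6130) (cross=-23.582)
ex = (C−B)/|BC| = (0.7645,-0.6446); ey = (0.6446,0.7645)
P = B + 2.34·ex + -1.35·ey = (-0.6711,0.0036)

-0.67 0.00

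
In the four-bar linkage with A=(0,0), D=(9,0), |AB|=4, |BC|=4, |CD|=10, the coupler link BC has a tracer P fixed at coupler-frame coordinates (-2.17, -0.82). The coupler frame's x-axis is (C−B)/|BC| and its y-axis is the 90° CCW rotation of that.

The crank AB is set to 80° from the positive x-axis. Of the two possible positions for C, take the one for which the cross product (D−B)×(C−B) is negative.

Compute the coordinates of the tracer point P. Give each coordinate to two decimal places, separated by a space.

0.87 6.25

A=(0,0), D=(9.00,0)
B = A + 4.00·(cos80°, sin80°) = (0.6946, 3.9392)
|BD| = 9.1922
circle(B,4.00) ∩ circle(D,10.00): a=0.0271, h=3.9999
  candidates: C₊=(2.4331,7.5416) cross=36.768; C₋=(-0.9951,0.3136) cross=-36.768
  mode - wants cross < 0 → take C=(-0.9951,0.3136) (cross=-36.768)
ex = (C−B)/|BC| = (-0.4224,-0.9064); ey = (0.9064,-0.4224)
P = B + -2.17·ex + -0.82·ey = (0.8680,6.2525)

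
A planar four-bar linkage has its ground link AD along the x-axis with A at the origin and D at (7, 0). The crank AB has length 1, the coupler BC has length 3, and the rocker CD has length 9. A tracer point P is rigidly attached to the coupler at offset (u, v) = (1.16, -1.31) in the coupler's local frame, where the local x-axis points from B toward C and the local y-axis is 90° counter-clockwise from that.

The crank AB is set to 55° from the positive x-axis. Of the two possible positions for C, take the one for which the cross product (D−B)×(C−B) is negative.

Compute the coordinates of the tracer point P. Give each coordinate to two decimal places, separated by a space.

-1.11 1.31

A=(0,0), D=(7.00,0)
B = A + 1.00·(cos55°, sin55°) = (0.5736, 0.8192)
|BD| = 6.4784
circle(B,3.00) ∩ circle(D,9.00): a=-2.3177, h=1.9048
  candidates: C₊=(-1.4847,3.0017) cross=12.340; C₋=(-1.9664,-0.7773) cross=-12.340
  mode - wants cross < 0 → take C=(-1.9664,-0.7773) (cross=-12.340)
ex = (C−B)/|BC| = (-0.8466,-0.5322); ey = (0.5322,-0.8466)
P = B + 1.16·ex + -1.31·ey = (-1.1057,1.3110)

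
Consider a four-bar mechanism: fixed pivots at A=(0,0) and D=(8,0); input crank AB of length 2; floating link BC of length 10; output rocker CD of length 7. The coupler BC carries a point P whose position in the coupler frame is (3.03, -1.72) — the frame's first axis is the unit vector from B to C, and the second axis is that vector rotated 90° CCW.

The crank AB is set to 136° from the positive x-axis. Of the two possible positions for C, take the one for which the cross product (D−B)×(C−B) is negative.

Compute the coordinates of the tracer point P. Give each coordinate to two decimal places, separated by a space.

-0.83 -2.04

A=(0,0), D=(8.00,0)
B = A + 2.00·(cos136°, sin136°) = (-1.4387, 1.3893)
|BD| = 9.5404
circle(B,10.00) ∩ circle(D,7.00): a=7.4430, h=6.6784
  candidates: C₊=(6.8976,6.9126) cross=63.715; C₋=(4.9525,-6.3018) cross=-63.715
  mode - wants cross < 0 → take C=(4.9525,-6.3018) (cross=-63.715)
ex = (C−B)/|BC| = (0.6391,-0.7691); ey = (0.7691,0.6391)
P = B + 3.03·ex + -1.72·ey = (-0.8250,-2.0404)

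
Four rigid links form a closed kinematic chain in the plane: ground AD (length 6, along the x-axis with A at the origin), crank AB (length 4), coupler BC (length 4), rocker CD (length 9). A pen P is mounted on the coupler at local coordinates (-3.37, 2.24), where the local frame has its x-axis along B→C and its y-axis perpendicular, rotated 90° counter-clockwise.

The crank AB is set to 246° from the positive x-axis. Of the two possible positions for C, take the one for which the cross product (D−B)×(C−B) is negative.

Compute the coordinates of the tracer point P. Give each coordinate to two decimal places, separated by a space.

-1.45 0.39

A=(0,0), D=(6.00,0)
B = A + 4.00·(cos246°, sin246°) = (-1.6269, -3.6542)
|BD| = 8.4571
circle(B,4.00) ∩ circle(D,9.00): a=0.3857, h=3.9814
  candidates: C₊=(-2.9994,0.1030) cross=33.671; C₋=(0.4411,-7.0781) cross=-33.671
  mode - wants cross < 0 → take C=(0.4411,-7.0781) (cross=-33.671)
ex = (C−B)/|BC| = (0.5170,-0.8560); ey = (0.8560,0.5170)
P = B + -3.37·ex + 2.24·ey = (-1.4519,0.3886)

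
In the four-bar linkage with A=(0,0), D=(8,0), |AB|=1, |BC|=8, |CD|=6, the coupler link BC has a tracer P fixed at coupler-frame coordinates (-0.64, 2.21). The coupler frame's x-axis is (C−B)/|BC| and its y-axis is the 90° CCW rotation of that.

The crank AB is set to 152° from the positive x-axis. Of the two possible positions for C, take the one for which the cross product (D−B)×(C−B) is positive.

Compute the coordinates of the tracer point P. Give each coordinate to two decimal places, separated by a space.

A=(0,0), D=(8.00,0)
B = A + 1.00·(cos152°, sin152°) = (-0.8829, 0.4695)
|BD| = 8.8953
circle(B,8.00) ∩ circle(D,6.00): a=6.0215, h=5.2670
  candidates: C₊=(5.4082,5.4113) cross=46.852; C₋=(4.8522,-5.1080) cross=-46.852
  mode + wants cross > 0 → take C=(5.4082,5.4113) (cross=46.852)
ex = (C−B)/|BC| = (0.7864,0.6177); ey = (-0.6177,0.7864)
P = B + -0.64·ex + 2.21·ey = (-2.7514,1.8120)

-2.75 1.81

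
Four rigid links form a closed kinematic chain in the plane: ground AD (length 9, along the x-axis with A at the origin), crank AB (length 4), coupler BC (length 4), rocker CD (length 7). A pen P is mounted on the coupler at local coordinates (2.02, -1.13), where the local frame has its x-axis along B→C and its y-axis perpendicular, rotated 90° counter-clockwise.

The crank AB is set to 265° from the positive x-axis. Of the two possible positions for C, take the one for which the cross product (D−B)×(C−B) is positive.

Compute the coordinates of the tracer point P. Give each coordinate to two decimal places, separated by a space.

A=(0,0), D=(9.00,0)
B = A + 4.00·(cos265°, sin265°) = (-0.3486, -3.9848)
|BD| = 10.1624
circle(B,4.00) ∩ circle(D,7.00): a=3.4576, h=2.0112
  candidates: C₊=(2.0435,-0.7789) cross=20.439; C₋=(3.6207,-4.4792) cross=-20.439
  mode + wants cross > 0 → take C=(2.0435,-0.7789) (cross=20.439)
ex = (C−B)/|BC| = (0.5980,0.8015); ey = (-0.8015,0.5980)
P = B + 2.02·ex + -1.13·ey = (1.7651,-3.0416)

1.77 -3.04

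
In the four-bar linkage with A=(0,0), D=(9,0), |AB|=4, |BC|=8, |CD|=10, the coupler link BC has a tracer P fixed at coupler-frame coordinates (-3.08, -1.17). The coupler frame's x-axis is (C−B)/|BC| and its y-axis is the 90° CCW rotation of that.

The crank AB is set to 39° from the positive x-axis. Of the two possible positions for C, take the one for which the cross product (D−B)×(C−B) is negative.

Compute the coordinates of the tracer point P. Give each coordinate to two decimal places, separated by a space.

A=(0,0), D=(9.00,0)
B = A + 4.00·(cos39°, sin39°) = (3.1086, 2.5173)
|BD| = 6.4067
circle(B,8.00) ∩ circle(D,10.00): a=0.3938, h=7.9903
  candidates: C₊=(6.6102,9.7102) cross=51.191; C₋=(0.3312,-4.9851) cross=-51.191
  mode - wants cross < 0 → take C=(0.3312,-4.9851) (cross=-51.191)
ex = (C−B)/|BC| = (-0.3472,-0.9378); ey = (0.9378,-0.3472)
P = B + -3.08·ex + -1.17·ey = (3.0807,5.8119)

3.08 5.81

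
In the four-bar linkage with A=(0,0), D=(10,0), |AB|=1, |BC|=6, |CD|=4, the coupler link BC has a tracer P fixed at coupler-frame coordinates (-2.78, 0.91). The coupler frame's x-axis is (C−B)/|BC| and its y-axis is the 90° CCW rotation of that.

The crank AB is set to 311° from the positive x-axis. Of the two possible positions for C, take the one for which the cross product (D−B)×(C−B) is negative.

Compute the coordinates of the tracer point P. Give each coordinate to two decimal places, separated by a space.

A=(0,0), D=(10.00,0)
B = A + 1.00·(cos311°, sin311°) = (0.6561, -0.7547)
|BD| = 9.3744
circle(B,6.00) ∩ circle(D,4.00): a=5.7539, h=1.7007
  candidates: C₊=(6.2544,1.4037) cross=15.943; C₋=(6.5282,-1.9866) cross=-15.943
  mode - wants cross < 0 → take C=(6.5282,-1.9866) (cross=-15.943)
ex = (C−B)/|BC| = (0.9787,-0.2053); ey = (0.2053,0.9787)
P = B + -2.78·ex + 0.91·ey = (-1.8779,0.7067)

-1.88 0.71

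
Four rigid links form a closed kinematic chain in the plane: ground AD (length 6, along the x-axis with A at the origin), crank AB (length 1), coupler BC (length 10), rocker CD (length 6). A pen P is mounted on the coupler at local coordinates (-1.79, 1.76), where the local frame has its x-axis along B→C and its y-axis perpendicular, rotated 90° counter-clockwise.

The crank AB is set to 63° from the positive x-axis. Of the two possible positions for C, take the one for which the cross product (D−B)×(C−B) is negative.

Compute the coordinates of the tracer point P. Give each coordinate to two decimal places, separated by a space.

0.25 3.39

A=(0,0), D=(6.00,0)
B = A + 1.00·(cos63°, sin63°) = (0.4540, 0.8910)
|BD| = 5.6171
circle(B,10.00) ∩ circle(D,6.00): a=8.5054, h=5.2591
  candidates: C₊=(9.6859,4.7343) cross=29.541; C₋=(8.0175,-5.6506) cross=-29.541
  mode - wants cross < 0 → take C=(8.0175,-5.6506) (cross=-29.541)
ex = (C−B)/|BC| = (0.7564,-0.6542); ey = (0.6542,0.7564)
P = B + -1.79·ex + 1.76·ey = (0.2514,3.3931)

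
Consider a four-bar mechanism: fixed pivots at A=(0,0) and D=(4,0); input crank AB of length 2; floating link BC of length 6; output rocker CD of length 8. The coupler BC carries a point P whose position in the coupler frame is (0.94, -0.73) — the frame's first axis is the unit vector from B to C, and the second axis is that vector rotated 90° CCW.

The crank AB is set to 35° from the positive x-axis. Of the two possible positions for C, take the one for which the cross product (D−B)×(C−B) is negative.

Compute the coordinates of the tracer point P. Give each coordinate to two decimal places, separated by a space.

A=(0,0), D=(4.00,0)
B = A + 2.00·(cos35°, sin35°) = (1.6383, 1.1472)
|BD| = 2.6256
circle(B,6.00) ∩ circle(D,8.00): a=-4.0194, h=4.4547
  candidates: C₊=(-0.0308,6.9103) cross=11.696; C₋=(-3.9235,-1.1037) cross=-11.696
  mode - wants cross < 0 → take C=(-3.9235,-1.1037) (cross=-11.696)
ex = (C−B)/|BC| = (-0.9270,-0.3751); ey = (0.3751,-0.9270)
P = B + 0.94·ex + -0.73·ey = (0.4931,1.4712)

0.49 1.47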